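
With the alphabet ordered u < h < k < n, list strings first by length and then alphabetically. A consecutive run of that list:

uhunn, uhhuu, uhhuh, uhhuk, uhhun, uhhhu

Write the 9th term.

uhhhn

Advancing 3 positions from uhhhu through uhhhu → uhhhh → uhhhk reaches term 9.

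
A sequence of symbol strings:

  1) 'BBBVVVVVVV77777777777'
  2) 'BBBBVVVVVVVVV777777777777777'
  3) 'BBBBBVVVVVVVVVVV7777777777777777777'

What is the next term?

The n-th term is n B's then 2n+1 V's then 4n-1 7's, where the shown terms are n = 3, 4, 5.
For the next term, n = 6, so the run lengths are 6, 13, 23.

BBBBBBVVVVVVVVVVVVV77777777777777777777777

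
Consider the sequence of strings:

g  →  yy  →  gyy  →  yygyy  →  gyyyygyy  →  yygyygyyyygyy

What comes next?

From term 3 onward, concatenate the second-to-last term with the last: g·yy = gyy, yy·gyy = yygyy, …
So term 7 is gyyyygyy·yygyygyyyygyy.

gyyyygyyyygyygyyyygyy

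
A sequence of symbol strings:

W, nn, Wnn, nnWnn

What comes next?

This is a Fibonacci-style word recurrence s(k) = s(k−2)·s(k−1): e.g. W·nn = Wnn.
The next term joins Wnn and nnWnn.

WnnnnWnn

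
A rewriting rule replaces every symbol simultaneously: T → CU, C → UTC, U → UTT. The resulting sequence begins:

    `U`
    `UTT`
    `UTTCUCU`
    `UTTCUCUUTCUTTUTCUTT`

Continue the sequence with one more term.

UTTCUCUUTCUTTUTCUTTUTTCUUTCUTTCUCUUTTCUUTCUTTCUCU

Replace each of the 19 characters of UTTCUCUUTCUTTUTCUTT in place — UTT CU CU UTC UTT UTC UTT UTT CU UTC UTT CU CU UTT CU UTC UTT CU CU — and concatenate.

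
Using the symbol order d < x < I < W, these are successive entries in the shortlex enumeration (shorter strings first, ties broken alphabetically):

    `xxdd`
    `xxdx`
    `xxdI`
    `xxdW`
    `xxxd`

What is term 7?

xxxI

Stepping forward 2 times from xxxd: xxxd → xxxx, then the target.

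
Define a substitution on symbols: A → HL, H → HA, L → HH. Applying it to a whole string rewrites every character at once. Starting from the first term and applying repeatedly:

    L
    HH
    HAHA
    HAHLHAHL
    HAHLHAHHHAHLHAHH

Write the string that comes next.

HAHLHAHHHAHLHAHAHAHLHAHHHAHLHAHA

φ(HAHLHAHHHAHLHAHH) expands symbol-by-symbol to HA HL HA HH HA HL HA HA HA HL HA HH HA HL HA HA; joining the 16 pieces gives the next term.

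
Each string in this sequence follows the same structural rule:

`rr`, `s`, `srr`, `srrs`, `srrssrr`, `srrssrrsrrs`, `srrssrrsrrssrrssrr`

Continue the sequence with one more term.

srrssrrsrrssrrssrrsrrssrrsrrs

From term 3 onward, concatenate the last term with the second-to-last: s·rr = srr, srr·s = srrs, …
So term 8 is srrssrrsrrssrrssrr·srrssrrsrrs.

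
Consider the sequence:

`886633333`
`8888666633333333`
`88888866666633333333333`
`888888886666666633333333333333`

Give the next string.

8888888888666666666633333333333333333

Reading off run lengths: 8 runs 2, 4, 6, 8; 6 runs 2, 4, 6, 8; 3 runs 5, 8, 11, 14 — each is linear in n (n = 1, 2, …).
At n = 5 the blocks have lengths 10, 10, 17.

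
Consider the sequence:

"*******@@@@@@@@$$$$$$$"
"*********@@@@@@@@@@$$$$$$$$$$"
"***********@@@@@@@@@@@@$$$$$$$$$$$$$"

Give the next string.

*************@@@@@@@@@@@@@@$$$$$$$$$$$$$$$$

Each string has the form *^{2n+1} @^{2n+2} $^{3n-2}, where the shown terms are n = 3, 4, 5.
For the next term, n = 6, so the run lengths are 13, 14, 16.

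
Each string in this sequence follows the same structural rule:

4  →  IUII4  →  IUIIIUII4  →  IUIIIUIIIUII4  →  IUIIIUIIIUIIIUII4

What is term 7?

IUIIIUIIIUIIIUIIIUIIIUII4

The strings grow by a fixed prefix IUII each time.
From IUIIIUIIIUIIIUII4, 2 further steps: IUIIIUIIIUIIIUII4 → IUIIIUIIIUIIIUIIIUII4 → (answer).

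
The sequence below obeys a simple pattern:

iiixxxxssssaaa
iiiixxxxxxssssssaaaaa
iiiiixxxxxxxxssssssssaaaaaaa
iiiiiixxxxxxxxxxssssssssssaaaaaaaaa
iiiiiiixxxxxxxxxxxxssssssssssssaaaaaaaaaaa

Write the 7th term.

iiiiiiiiixxxxxxxxxxxxxxxxssssssssssssssssaaaaaaaaaaaaaaa

Term n consists of n+2 i's, followed by 2n+2 x's, followed by 2n+2 s's, followed by 2n+1 a's (n = 1, 2, …).
For term 7, n = 7, so the run lengths are 9, 16, 16, 15.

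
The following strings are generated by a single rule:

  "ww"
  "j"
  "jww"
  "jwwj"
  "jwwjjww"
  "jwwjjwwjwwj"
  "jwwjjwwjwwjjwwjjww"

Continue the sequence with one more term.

jwwjjwwjwwjjwwjjwwjwwjjwwjwwj

From term 3 onward, concatenate the last term with the second-to-last: j·ww = jww, jww·j = jwwj, …
The next term joins jwwjjwwjwwjjwwjjww and jwwjjwwjwwj.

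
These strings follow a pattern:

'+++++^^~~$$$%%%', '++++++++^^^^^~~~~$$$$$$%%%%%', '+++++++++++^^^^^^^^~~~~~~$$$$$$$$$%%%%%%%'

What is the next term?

++++++++++++++^^^^^^^^^^^~~~~~~~~$$$$$$$$$$$$%%%%%%%%%

Term n consists of 3n+2 +'s, followed by 3n-1 ^'s, followed by 2n ~'s, followed by 3n $'s, followed by 2n+1 %'s (n = 1, 2, …).
For the next term, n = 4, so the run lengths are 14, 11, 8, 12, 9.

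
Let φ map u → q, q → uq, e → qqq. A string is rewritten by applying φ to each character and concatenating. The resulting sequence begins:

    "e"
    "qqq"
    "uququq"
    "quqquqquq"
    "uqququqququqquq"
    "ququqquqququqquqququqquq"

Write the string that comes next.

uqquqququqququqquqququqququqquqququqquq

Replace each of the 24 characters of ququqquqququqquqququqquq in place — uq q uq q uq uq q uq uq q uq q uq uq q uq uq q uq q uq uq q uq — and concatenate.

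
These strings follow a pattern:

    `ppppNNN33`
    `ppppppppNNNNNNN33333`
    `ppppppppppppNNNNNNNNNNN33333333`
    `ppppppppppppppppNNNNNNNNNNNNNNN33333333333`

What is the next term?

ppppppppppppppppppppNNNNNNNNNNNNNNNNNNN33333333333333

The n-th term is 4n p's then 4n-1 N's then 3n-1 3's (n = 1, 2, …).
At n = 5 the blocks have lengths 20, 19, 14.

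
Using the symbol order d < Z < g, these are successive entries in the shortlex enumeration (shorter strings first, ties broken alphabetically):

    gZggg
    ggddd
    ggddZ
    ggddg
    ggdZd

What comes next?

ggdZZ

Find the rightmost character of ggdZd below g, bump it to the next letter, and reset everything to its right to d.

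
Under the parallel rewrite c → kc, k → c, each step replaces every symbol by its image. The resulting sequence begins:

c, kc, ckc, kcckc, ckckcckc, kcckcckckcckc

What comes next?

Rewriting the 13 symbols of kcckcckckcckc one by one yields c kc kc c kc kc c kc c kc kc c kc; concatenated:

ckckcckckcckcckckcckc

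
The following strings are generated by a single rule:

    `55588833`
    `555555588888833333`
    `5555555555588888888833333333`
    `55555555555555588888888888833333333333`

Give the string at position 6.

5555555555555555555555588888888888888888833333333333333333

Reading off run lengths: 5 runs 3, 7, 11, 15; 8 runs 3, 6, 9, 12; 3 runs 2, 5, 8, 11 — each is linear in n (n = 1, 2, …).
Setting n = 6 gives 23, 18, 17 characters in each block.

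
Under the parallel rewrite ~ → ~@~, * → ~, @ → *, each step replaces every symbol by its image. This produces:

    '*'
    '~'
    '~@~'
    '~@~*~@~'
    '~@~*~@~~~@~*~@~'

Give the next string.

φ(~@~*~@~~~@~*~@~) expands symbol-by-symbol to ~@~ * ~@~ ~ ~@~ * ~@~ ~@~ ~@~ * ~@~ ~ ~@~ * ~@~; joining the 15 pieces gives the next term.

~@~*~@~~~@~*~@~~@~~@~*~@~~~@~*~@~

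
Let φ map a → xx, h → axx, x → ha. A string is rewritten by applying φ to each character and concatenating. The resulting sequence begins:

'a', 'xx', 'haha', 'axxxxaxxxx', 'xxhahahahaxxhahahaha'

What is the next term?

hahaaxxxxaxxxxaxxxxaxxxxhahaaxxxxaxxxxaxxxxaxxxx

Applying the rule to each of the 20 symbols of xxhahahahaxxhahahaha gives the pieces ha ha axx xx axx xx axx xx axx xx ha ha axx xx axx xx axx xx axx xx, which concatenate to the answer.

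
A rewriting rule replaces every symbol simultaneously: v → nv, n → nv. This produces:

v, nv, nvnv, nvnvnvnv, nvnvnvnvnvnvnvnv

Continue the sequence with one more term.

Rewriting the 16 symbols of nvnvnvnvnvnvnvnv one by one yields nv nv nv nv nv nv nv nv nv nv nv nv nv nv nv nv; concatenated:

nvnvnvnvnvnvnvnvnvnvnvnvnvnvnvnv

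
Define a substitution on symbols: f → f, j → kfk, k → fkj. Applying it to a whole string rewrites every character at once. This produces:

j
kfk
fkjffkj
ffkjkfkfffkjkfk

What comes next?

Replace each of the 15 characters of ffkjkfkfffkjkfk in place — f f fkj kfk fkj f fkj f f f fkj kfk fkj f fkj — and concatenate.

fffkjkfkfkjffkjffffkjkfkfkjffkj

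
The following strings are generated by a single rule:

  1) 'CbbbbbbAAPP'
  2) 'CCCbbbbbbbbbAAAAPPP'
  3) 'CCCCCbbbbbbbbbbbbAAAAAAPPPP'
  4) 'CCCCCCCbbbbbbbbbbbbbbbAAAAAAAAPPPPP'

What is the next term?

CCCCCCCCCbbbbbbbbbbbbbbbbbbAAAAAAAAAAPPPPPP

Term n consists of 2n-1 C's, followed by 3n+3 b's, followed by 2n A's, followed by n+1 P's (n = 1, 2, …).
At n = 5 the blocks have lengths 9, 18, 10, 6.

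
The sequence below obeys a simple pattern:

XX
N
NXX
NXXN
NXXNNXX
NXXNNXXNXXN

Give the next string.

Each term (from the third on) is the previous term followed by the one before it: term 3 = N·XX = NXX.
The next term joins NXXNNXXNXXN and NXXNNXX.

NXXNNXXNXXNNXXNNXX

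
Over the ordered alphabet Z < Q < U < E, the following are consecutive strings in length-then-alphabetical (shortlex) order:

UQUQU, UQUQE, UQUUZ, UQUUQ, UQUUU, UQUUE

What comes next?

UQUEZ

Find the rightmost character of UQUUE below E, bump it to the next letter, and reset everything to its right to Z.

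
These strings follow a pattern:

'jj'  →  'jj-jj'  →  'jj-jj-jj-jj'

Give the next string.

jj-jj-jj-jj-jj-jj-jj-jj

Every step duplicates the string with '-' between the halves.
One more doubling of jj-jj-jj-jj gives the answer.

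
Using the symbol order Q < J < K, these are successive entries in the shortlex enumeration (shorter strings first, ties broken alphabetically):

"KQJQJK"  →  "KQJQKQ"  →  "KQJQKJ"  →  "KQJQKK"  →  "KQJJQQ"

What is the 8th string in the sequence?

KQJJJQ

Continuing the enumeration 3 steps past KQJJQQ: KQJJQQ → KQJJQJ → KQJJQK → (answer).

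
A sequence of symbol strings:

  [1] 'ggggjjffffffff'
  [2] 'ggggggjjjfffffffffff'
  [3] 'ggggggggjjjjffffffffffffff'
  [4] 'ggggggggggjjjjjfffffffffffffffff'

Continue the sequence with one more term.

Term n consists of 2n-2 g's, followed by n-1 j's, followed by 3n-1 f's, where the shown terms are n = 3, 4, 5, 6.
For the next term, n = 7, so the run lengths are 12, 6, 20.

ggggggggggggjjjjjjffffffffffffffffffff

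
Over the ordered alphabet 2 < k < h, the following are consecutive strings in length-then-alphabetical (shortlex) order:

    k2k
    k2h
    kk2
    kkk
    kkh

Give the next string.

kh2

Find the rightmost character of kkh below h, bump it to the next letter, and reset everything to its right to 2.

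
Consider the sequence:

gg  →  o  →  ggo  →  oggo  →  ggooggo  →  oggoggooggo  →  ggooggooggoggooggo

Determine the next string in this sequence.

This is a Fibonacci-style word recurrence s(k) = s(k−2)·s(k−1): e.g. gg·o = ggo.
Continuing: oggoggooggo · ggooggooggoggooggo gives term 8.

oggoggooggoggooggooggoggooggo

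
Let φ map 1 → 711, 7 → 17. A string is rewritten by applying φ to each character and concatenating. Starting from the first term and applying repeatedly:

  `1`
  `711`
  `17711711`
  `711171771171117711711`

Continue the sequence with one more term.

Rewriting the 21 symbols of 711171771171117711711 one by one yields 17 711 711 711 17 711 17 17 711 711 17 711 711 711 17 17 711 711 17 711 711; concatenated:

1771171171117711171771171117711711711171771171117711711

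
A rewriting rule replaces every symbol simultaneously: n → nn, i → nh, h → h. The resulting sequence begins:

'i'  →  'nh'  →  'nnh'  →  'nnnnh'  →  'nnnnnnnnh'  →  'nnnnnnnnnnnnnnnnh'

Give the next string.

nnnnnnnnnnnnnnnnnnnnnnnnnnnnnnnnh

φ(nnnnnnnnnnnnnnnnh) expands symbol-by-symbol to nn nn nn nn nn nn nn nn nn nn nn nn nn nn nn nn h; joining the 17 pieces gives the next term.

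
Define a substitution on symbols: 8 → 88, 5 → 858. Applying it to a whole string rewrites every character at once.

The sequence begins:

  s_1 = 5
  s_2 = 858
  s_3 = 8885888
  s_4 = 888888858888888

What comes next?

8888888888888885888888888888888

Applying the rule to each of the 15 symbols of 888888858888888 gives the pieces 88 88 88 88 88 88 88 858 88 88 88 88 88 88 88, which concatenate to the answer.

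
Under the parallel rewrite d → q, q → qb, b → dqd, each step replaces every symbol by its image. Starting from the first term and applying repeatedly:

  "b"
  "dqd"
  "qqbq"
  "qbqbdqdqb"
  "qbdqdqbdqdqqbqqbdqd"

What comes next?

Replace each of the 19 characters of qbdqdqbdqdqqbqqbdqd in place — qb dqd q qb q qb dqd q qb q qb qb dqd qb qb dqd q qb q — and concatenate.

qbdqdqqbqqbdqdqqbqqbqbdqdqbqbdqdqqbq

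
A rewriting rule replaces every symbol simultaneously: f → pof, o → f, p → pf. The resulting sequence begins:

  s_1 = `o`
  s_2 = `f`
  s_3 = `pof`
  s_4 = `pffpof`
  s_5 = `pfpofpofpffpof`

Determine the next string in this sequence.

φ(pfpofpofpffpof) expands symbol-by-symbol to pf pof pf f pof pf f pof pf pof pof pf f pof; joining the 14 pieces gives the next term.

pfpofpffpofpffpofpfpofpofpffpof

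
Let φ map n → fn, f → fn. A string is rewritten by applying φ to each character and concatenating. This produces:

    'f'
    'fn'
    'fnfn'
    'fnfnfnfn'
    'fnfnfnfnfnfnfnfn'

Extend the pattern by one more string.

fnfnfnfnfnfnfnfnfnfnfnfnfnfnfnfn

Applying the rule to each of the 16 symbols of fnfnfnfnfnfnfnfn gives the pieces fn fn fn fn fn fn fn fn fn fn fn fn fn fn fn fn, which concatenate to the answer.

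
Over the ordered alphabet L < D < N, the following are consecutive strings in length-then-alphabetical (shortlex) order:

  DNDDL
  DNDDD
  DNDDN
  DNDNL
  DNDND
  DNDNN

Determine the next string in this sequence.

The successor of DNDNN increments the rightmost position that isn't already N and resets every position after it to L.

DNNLL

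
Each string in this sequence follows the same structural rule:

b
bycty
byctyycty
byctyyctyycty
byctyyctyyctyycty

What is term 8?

Every step adds ycty to the end: s(k+1) = s(k)·ycty.
From byctyyctyyctyycty, 3 further steps: byctyyctyyctyycty → byctyyctyyctyyctyycty → byctyyctyyctyyctyyctyycty → (answer).

byctyyctyyctyyctyyctyyctyycty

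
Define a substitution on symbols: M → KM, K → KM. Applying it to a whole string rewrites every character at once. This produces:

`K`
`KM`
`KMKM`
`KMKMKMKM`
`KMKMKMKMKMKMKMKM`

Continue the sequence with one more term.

Rewriting the 16 symbols of KMKMKMKMKMKMKMKM one by one yields KM KM KM KM KM KM KM KM KM KM KM KM KM KM KM KM; concatenated:

KMKMKMKMKMKMKMKMKMKMKMKMKMKMKMKM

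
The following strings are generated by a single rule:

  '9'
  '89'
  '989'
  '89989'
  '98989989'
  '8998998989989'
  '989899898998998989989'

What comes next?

This is a Fibonacci-style word recurrence s(k) = s(k−2)·s(k−1): e.g. 9·89 = 989.
Continuing: 8998998989989 · 989899898998998989989 gives term 8.

8998998989989989899898998998989989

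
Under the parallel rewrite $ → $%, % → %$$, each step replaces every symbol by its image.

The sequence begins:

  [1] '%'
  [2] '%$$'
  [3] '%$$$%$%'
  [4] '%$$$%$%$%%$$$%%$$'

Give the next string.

Rewriting the 17 symbols of %$$$%$%$%%$$$%%$$ one by one yields %$$ $% $% $% %$$ $% %$$ $% %$$ %$$ $% $% $% %$$ %$$ $% $%; concatenated:

%$$$%$%$%%$$$%%$$$%%$$%$$$%$%$%%$$%$$$%$%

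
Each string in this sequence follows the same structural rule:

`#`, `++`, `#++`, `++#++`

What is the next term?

From term 3 onward, concatenate the second-to-last term with the last: #·++ = #++, ++·#++ = ++#++, …
Continuing: #++ · ++#++ gives term 5.

#++++#++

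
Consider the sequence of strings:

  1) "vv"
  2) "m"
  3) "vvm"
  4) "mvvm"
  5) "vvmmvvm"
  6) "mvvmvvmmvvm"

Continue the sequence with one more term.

From term 3 onward, concatenate the second-to-last term with the last: vv·m = vvm, m·vvm = mvvm, …
So term 7 is vvmmvvm·mvvmvvmmvvm.

vvmmvvmmvvmvvmmvvm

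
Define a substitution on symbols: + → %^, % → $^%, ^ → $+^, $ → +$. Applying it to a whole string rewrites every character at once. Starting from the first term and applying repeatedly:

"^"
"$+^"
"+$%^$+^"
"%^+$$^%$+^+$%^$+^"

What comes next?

$^%$+^%^+$+$$+^$^%+$%^$+^%^+$$^%$+^+$%^$+^

φ(%^+$$^%$+^+$%^$+^) expands symbol-by-symbol to $^% $+^ %^ +$ +$ $+^ $^% +$ %^ $+^ %^ +$ $^% $+^ +$ %^ $+^; joining the 17 pieces gives the next term.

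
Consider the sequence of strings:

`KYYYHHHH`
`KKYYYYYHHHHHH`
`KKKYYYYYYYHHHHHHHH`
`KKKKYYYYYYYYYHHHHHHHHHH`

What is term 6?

KKKKKKYYYYYYYYYYYYYHHHHHHHHHHHHHH

Each string has the form K^{n} Y^{2n+1} H^{2n+2} (n = 1, 2, …).
At n = 6 the blocks have lengths 6, 13, 14.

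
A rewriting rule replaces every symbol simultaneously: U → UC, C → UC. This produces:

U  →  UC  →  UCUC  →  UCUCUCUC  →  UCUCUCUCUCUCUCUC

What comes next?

UCUCUCUCUCUCUCUCUCUCUCUCUCUCUCUC

Applying the rule to each of the 16 symbols of UCUCUCUCUCUCUCUC gives the pieces UC UC UC UC UC UC UC UC UC UC UC UC UC UC UC UC, which concatenate to the answer.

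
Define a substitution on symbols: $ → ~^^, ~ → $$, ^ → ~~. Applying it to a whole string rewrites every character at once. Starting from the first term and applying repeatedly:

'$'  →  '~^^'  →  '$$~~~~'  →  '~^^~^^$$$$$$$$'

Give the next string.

Replace each of the 14 characters of ~^^~^^$$$$$$$$ in place — $$ ~~ ~~ $$ ~~ ~~ ~^^ ~^^ ~^^ ~^^ ~^^ ~^^ ~^^ ~^^ — and concatenate.

$$~~~~$$~~~~~^^~^^~^^~^^~^^~^^~^^~^^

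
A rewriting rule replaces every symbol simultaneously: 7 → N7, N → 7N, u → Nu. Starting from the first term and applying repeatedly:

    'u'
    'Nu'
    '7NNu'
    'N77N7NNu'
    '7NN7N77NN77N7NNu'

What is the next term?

Replace each of the 16 characters of 7NN7N77NN77N7NNu in place — N7 7N 7N N7 7N N7 N7 7N 7N N7 N7 7N N7 7N 7N Nu — and concatenate.

N77N7NN77NN7N77N7NN7N77NN77N7NNu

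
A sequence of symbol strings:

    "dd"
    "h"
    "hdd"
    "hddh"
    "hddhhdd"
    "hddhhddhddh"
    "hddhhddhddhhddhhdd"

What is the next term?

From term 3 onward, concatenate the last term with the second-to-last: h·dd = hdd, hdd·h = hddh, …
So term 8 is hddhhddhddhhddhhdd·hddhhddhddh.

hddhhddhddhhddhhddhddhhddhddh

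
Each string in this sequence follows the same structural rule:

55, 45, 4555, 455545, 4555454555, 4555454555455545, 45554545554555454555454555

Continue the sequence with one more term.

455545455545554545554545554555454555455545

This is a Fibonacci-style word recurrence s(k) = s(k−1)·s(k−2): e.g. 45·55 = 4555.
So term 8 is 45554545554555454555454555·4555454555455545.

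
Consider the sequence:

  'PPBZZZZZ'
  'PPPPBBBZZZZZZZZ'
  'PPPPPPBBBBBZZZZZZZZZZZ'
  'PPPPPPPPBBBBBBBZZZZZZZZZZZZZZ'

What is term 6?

PPPPPPPPPPPPBBBBBBBBBBBZZZZZZZZZZZZZZZZZZZZ

Each string has the form P^{2n} B^{2n-1} Z^{3n+2} (n = 1, 2, …).
At n = 6 the blocks have lengths 12, 11, 20.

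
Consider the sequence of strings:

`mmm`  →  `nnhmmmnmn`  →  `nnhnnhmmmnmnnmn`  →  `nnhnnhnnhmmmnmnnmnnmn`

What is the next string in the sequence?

nnhnnhnnhnnhmmmnmnnmnnmnnmn

Every step adds nnh to the front and nmn to the end of the previous string.
So the next term is nnh·nnhnnhnnhmmmnmnnmnnmn·nmn.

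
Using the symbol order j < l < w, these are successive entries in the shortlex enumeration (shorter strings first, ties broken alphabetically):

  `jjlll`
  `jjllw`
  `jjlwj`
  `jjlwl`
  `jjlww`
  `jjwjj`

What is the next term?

Find the rightmost character of jjwjj below w, bump it to the next letter, and reset everything to its right to j.

jjwjl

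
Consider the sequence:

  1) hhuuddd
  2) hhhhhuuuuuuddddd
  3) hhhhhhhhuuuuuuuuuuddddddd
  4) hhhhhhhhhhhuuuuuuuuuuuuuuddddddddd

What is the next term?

hhhhhhhhhhhhhhuuuuuuuuuuuuuuuuuuddddddddddd

Term n consists of 3n-1 h's, followed by 4n-2 u's, followed by 2n+1 d's (n = 1, 2, …).
For the next term, n = 5, so the run lengths are 14, 18, 11.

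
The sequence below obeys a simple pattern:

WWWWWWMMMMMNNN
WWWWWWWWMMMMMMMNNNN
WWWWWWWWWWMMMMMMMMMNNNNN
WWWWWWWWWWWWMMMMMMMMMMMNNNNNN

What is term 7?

Each string has the form W^{2n+2} M^{2n+1} N^{n+1}, where the shown terms are n = 2, 3, 4, 5.
Setting n = 8 gives 18, 17, 9 characters in each block.

WWWWWWWWWWWWWWWWWWMMMMMMMMMMMMMMMMMNNNNNNNNN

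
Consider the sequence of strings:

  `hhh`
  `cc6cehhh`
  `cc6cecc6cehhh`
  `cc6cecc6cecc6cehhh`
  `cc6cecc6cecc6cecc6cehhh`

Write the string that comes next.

Each term is the previous one with cc6ce prepended.
Applying this once more to cc6cecc6cecc6cecc6cehhh:

cc6cecc6cecc6cecc6cecc6cehhh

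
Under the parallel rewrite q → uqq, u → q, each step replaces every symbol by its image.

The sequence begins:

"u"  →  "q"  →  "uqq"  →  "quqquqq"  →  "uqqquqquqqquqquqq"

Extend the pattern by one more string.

quqquqquqqquqquqqquqquqquqqquqquqqquqquqq

φ(uqqquqquqqquqquqq) expands symbol-by-symbol to q uqq uqq uqq q uqq uqq q uqq uqq uqq q uqq uqq q uqq uqq; joining the 17 pieces gives the next term.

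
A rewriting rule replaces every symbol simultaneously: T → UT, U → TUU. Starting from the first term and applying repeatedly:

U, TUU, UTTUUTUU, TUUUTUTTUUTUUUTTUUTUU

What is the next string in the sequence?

UTTUUTUUTUUUTTUUUTUTTUUTUUUTTUUTUUTUUUTUTTUUTUUUTTUUTUU

Replace each of the 21 characters of TUUUTUTTUUTUUUTTUUTUU in place — UT TUU TUU TUU UT TUU UT UT TUU TUU UT TUU TUU TUU UT UT TUU TUU UT TUU TUU — and concatenate.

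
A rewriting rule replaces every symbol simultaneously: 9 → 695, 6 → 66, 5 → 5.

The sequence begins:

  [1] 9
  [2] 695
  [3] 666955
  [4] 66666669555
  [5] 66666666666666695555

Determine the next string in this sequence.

Replace each of the 20 characters of 66666666666666695555 in place — 66 66 66 66 66 66 66 66 66 66 66 66 66 66 66 695 5 5 5 5 — and concatenate.

6666666666666666666666666666666955555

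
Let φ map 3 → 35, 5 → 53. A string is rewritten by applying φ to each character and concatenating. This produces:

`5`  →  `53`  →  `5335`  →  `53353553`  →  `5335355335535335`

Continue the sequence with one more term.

Replace each of the 16 characters of 5335355335535335 in place — 53 35 35 53 35 53 53 35 35 53 53 35 53 35 35 53 — and concatenate.

53353553355353353553533553353553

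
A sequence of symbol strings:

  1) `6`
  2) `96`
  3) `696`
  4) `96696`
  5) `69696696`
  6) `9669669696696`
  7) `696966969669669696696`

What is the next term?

Each term (from the third on) is the two preceding terms concatenated in order: term 3 = 6·96 = 696.
So term 8 is 9669669696696·696966969669669696696.

9669669696696696966969669669696696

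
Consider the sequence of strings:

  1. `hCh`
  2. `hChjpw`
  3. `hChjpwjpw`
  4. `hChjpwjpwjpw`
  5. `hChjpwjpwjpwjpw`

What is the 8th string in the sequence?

Every step adds jpw to the end: s(k+1) = s(k)·jpw.
From hChjpwjpwjpwjpw, 3 further steps: hChjpwjpwjpwjpw → hChjpwjpwjpwjpwjpw → hChjpwjpwjpwjpwjpwjpw → (answer).

hChjpwjpwjpwjpwjpwjpwjpw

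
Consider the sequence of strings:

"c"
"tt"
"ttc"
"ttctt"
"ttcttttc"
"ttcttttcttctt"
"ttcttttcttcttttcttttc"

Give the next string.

From term 3 onward, concatenate the last term with the second-to-last: tt·c = ttc, ttc·tt = ttctt, …
So term 8 is ttcttttcttcttttcttttc·ttcttttcttctt.

ttcttttcttcttttcttttcttcttttcttctt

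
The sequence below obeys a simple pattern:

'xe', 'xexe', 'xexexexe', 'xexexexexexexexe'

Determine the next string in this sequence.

xexexexexexexexexexexexexexexexe

Each string is two copies of the previous one concatenated.
So the next term is two copies of xexexexexexexexe.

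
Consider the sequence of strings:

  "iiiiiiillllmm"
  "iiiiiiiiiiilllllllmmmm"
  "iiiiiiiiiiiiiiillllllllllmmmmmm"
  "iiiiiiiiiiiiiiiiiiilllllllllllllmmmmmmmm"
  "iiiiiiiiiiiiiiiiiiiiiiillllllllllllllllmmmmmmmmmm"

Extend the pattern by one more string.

iiiiiiiiiiiiiiiiiiiiiiiiiiilllllllllllllllllllmmmmmmmmmmmm

Each string has the form i^{4n+3} l^{3n+1} m^{2n} (n = 1, 2, …).
For the next term, n = 6, so the run lengths are 27, 19, 12.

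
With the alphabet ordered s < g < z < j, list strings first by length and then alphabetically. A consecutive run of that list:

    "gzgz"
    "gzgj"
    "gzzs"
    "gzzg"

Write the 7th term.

Stepping forward 3 times from gzzg: gzzg → gzzz → gzzj, then the target.

gzjs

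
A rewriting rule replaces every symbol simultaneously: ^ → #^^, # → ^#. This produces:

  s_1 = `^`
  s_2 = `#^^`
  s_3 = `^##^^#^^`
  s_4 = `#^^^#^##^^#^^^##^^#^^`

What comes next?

φ(#^^^#^##^^#^^^##^^#^^) expands symbol-by-symbol to ^# #^^ #^^ #^^ ^# #^^ ^# ^# #^^ #^^ ^# #^^ #^^ #^^ ^# ^# #^^ #^^ ^# #^^ #^^; joining the 21 pieces gives the next term.

^##^^#^^#^^^##^^^#^##^^#^^^##^^#^^#^^^#^##^^#^^^##^^#^^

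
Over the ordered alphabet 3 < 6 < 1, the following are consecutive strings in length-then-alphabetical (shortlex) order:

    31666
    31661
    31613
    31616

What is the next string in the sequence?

The successor of 31616 increments the rightmost position that isn't already 1 and resets every position after it to 3.

31611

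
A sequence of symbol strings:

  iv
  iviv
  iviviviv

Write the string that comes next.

iviviviviviviviv

s(k+1) = s(k)·s(k) — each term doubles the last.
So the next term is two copies of iviviviv.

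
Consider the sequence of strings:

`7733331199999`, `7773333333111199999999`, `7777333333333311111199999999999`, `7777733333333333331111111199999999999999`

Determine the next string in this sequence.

Reading off run lengths: 7 runs 2, 3, 4, 5; 3 runs 4, 7, 10, 13; 1 runs 2, 4, 6, 8; 9 runs 5, 8, 11, 14 — each is linear in n (n = 1, 2, …).
For the next term, n = 5, so the run lengths are 6, 16, 10, 17.

7777773333333333333333111111111199999999999999999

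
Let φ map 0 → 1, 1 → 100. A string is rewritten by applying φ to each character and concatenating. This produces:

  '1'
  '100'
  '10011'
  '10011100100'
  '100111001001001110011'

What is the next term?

Rewriting the 21 symbols of 100111001001001110011 one by one yields 100 1 1 100 100 100 1 1 100 1 1 100 1 1 100 100 100 1 1 100 100; concatenated:

1001110010010011100111001110010010011100100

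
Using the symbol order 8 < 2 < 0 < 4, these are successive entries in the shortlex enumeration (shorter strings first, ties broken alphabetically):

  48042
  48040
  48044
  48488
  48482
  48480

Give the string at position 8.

48428

Continuing the enumeration 2 steps past 48480: 48480 → 48484 → (answer).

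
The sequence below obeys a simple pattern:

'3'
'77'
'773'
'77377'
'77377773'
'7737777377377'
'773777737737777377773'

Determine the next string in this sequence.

7737777377377773777737737777377377

This is a Fibonacci-style word recurrence s(k) = s(k−1)·s(k−2): e.g. 77·3 = 773.
Continuing: 773777737737777377773 · 7737777377377 gives term 8.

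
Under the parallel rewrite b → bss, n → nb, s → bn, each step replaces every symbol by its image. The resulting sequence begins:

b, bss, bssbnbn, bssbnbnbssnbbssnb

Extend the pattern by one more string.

Rewriting the 17 symbols of bssbnbnbssnbbssnb one by one yields bss bn bn bss nb bss nb bss bn bn nb bss bss bn bn nb bss; concatenated:

bssbnbnbssnbbssnbbssbnbnnbbssbssbnbnnbbss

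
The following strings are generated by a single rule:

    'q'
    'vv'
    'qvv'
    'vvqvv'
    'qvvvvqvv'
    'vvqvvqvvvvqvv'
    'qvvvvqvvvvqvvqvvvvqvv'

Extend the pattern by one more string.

This is a Fibonacci-style word recurrence s(k) = s(k−2)·s(k−1): e.g. q·vv = qvv.
The next term joins vvqvvqvvvvqvv and qvvvvqvvvvqvvqvvvvqvv.

vvqvvqvvvvqvvqvvvvqvvvvqvvqvvvvqvv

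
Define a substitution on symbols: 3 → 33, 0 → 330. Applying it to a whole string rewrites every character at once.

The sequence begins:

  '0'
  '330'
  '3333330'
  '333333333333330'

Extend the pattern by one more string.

Rewriting the 15 symbols of 333333333333330 one by one yields 33 33 33 33 33 33 33 33 33 33 33 33 33 33 330; concatenated:

3333333333333333333333333333330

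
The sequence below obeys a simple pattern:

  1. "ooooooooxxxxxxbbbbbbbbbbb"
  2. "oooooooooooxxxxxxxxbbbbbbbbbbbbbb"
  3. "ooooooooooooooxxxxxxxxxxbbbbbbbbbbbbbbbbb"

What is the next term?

oooooooooooooooooxxxxxxxxxxxxbbbbbbbbbbbbbbbbbbbb

Reading off run lengths: o runs 8, 11, 14; x runs 6, 8, 10; b runs 11, 14, 17 — each is linear in n, where the shown terms are n = 3, 4, 5.
Setting n = 6 gives 17, 12, 20 characters in each block.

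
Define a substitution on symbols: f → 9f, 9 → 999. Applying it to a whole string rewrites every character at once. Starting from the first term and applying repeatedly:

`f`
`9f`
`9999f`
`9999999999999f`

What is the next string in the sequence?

9999999999999999999999999999999999999999f

Replace each of the 14 characters of 9999999999999f in place — 999 999 999 999 999 999 999 999 999 999 999 999 999 9f — and concatenate.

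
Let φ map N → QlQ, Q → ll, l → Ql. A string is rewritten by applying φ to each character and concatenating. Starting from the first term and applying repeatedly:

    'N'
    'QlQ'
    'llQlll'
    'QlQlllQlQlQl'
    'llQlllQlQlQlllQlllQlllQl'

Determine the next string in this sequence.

φ(llQlllQlQlQlllQlllQlllQl) expands symbol-by-symbol to Ql Ql ll Ql Ql Ql ll Ql ll Ql ll Ql Ql Ql ll Ql Ql Ql ll Ql Ql Ql ll Ql; joining the 24 pieces gives the next term.

QlQlllQlQlQlllQlllQlllQlQlQlllQlQlQlllQlQlQlllQl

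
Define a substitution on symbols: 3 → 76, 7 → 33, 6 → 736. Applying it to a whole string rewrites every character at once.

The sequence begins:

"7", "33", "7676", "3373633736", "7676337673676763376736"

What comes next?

3373633736767633736337673633736337367676337363376736

φ(7676337673676763376736) expands symbol-by-symbol to 33 736 33 736 76 76 33 736 33 76 736 33 736 33 736 76 76 33 736 33 76 736; joining the 22 pieces gives the next term.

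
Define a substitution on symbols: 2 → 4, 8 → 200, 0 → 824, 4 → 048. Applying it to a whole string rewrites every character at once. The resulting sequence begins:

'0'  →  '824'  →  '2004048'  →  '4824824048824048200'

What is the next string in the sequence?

Replace each of the 19 characters of 4824824048824048200 in place — 048 200 4 048 200 4 048 824 048 200 200 4 048 824 048 200 4 824 824 — and concatenate.

0482004048200404882404820020040488240482004824824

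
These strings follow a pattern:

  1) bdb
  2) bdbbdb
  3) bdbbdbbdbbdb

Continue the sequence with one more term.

Every step duplicates the string.
Doubling bdbbdbbdbbdb:

bdbbdbbdbbdbbdbbdbbdbbdb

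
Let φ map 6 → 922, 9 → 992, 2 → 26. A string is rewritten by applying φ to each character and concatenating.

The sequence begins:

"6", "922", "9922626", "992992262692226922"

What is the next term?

Replace each of the 18 characters of 992992262692226922 in place — 992 992 26 992 992 26 26 922 26 922 992 26 26 26 922 992 26 26 — and concatenate.

992992269929922626922269229922626269229922626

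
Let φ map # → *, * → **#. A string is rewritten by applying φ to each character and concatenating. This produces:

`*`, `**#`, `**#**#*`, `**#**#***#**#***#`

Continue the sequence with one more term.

Rewriting the 17 symbols of **#**#***#**#***# one by one yields **# **# * **# **# * **# **# **# * **# **# * **# **# **# *; concatenated:

**#**#***#**#***#**#**#***#**#***#**#**#*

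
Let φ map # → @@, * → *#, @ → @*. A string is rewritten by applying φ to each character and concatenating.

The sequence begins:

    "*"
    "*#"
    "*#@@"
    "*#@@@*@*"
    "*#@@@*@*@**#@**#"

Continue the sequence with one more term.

Replace each of the 16 characters of *#@@@*@*@**#@**# in place — *# @@ @* @* @* *# @* *# @* *# *# @@ @* *# *# @@ — and concatenate.

*#@@@*@*@**#@**#@**#*#@@@**#*#@@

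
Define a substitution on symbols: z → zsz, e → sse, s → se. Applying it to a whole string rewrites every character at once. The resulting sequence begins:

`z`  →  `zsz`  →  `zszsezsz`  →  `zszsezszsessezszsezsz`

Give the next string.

Rewriting the 21 symbols of zszsezszsessezszsezsz one by one yields zsz se zsz se sse zsz se zsz se sse se se sse zsz se zsz se sse zsz se zsz; concatenated:

zszsezszsessezszsezszsessesesessezszsezszsessezszsezsz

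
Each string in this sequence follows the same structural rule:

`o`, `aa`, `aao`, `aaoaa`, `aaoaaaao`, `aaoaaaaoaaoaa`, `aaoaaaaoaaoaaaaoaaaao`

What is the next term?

aaoaaaaoaaoaaaaoaaaaoaaoaaaaoaaoaa

From term 3 onward, concatenate the last term with the second-to-last: aa·o = aao, aao·aa = aaoaa, …
The next term joins aaoaaaaoaaoaaaaoaaaao and aaoaaaaoaaoaa.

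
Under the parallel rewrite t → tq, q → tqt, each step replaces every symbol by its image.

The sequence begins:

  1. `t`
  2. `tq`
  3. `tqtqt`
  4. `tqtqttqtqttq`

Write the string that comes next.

Apply φ to tqtqttqtqttq symbol by symbol: t→tq, q→tqt, t→tq, q→tqt, t→tq, t→tq, q→tqt, t→tq, q→tqt, t→tq, t→tq, q→tqt; joined: tq tqt tq tqt tq tq tqt tq tqt tq tq tqt.

tqtqttqtqttqtqtqttqtqttqtqtqt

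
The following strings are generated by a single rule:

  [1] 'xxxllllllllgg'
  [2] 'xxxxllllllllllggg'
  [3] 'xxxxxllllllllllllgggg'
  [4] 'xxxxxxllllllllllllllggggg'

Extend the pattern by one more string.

Term n consists of n x's, followed by 2n+2 l's, followed by n-1 g's, where the shown terms are n = 3, 4, 5, 6.
At n = 7 the blocks have lengths 7, 16, 6.

xxxxxxxllllllllllllllllgggggg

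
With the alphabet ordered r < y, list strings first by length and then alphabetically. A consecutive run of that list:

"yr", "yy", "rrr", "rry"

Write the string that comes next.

ryr

Find the rightmost character of rry below y, bump it to the next letter, and reset everything to its right to r.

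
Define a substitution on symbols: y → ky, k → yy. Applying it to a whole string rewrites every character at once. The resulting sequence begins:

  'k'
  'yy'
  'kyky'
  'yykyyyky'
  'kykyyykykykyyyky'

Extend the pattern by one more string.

Applying the rule to each of the 16 symbols of kykyyykykykyyyky gives the pieces yy ky yy ky ky ky yy ky yy ky yy ky ky ky yy ky, which concatenate to the answer.

yykyyykykykyyykyyykyyykykykyyyky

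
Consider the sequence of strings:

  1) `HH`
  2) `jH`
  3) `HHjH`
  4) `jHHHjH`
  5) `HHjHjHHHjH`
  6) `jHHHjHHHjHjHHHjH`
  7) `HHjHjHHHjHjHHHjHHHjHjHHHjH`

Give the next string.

jHHHjHHHjHjHHHjHHHjHjHHHjHjHHHjHHHjHjHHHjH

This is a Fibonacci-style word recurrence s(k) = s(k−2)·s(k−1): e.g. HH·jH = HHjH.
Continuing: jHHHjHHHjHjHHHjH · HHjHjHHHjHjHHHjHHHjHjHHHjH gives term 8.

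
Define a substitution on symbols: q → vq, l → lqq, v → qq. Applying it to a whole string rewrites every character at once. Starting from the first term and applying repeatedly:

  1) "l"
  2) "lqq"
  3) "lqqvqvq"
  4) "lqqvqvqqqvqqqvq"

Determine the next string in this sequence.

Rewriting the 15 symbols of lqqvqvqqqvqqqvq one by one yields lqq vq vq qq vq qq vq vq vq qq vq vq vq qq vq; concatenated:

lqqvqvqqqvqqqvqvqvqqqvqvqvqqqvq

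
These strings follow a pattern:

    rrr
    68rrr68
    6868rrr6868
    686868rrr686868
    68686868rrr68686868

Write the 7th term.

686868686868rrr686868686868

Every step adds 68 to the front and 68 to the end of the previous string.
From 68686868rrr68686868, 2 further steps: 68686868rrr68686868 → 6868686868rrr6868686868 → (answer).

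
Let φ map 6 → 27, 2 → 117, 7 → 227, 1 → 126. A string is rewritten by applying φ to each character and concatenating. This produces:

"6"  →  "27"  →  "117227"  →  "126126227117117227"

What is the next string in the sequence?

1261172712611727117117227126126227126126227117117227

Replace each of the 18 characters of 126126227117117227 in place — 126 117 27 126 117 27 117 117 227 126 126 227 126 126 227 117 117 227 — and concatenate.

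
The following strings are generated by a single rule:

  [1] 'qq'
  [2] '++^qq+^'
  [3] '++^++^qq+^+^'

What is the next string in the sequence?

++^++^++^qq+^+^+^

Each term wraps the previous one in ++^ on the left and +^ on the right.
One more step from ++^++^qq+^+^ gives the answer.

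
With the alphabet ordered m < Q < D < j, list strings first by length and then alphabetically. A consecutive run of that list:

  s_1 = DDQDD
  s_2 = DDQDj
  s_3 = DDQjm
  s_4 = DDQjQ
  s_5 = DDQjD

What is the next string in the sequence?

The successor of DDQjD increments the rightmost position that isn't already j and resets every position after it to m.

DDQjj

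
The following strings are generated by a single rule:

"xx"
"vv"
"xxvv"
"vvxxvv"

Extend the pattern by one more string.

From term 3 onward, concatenate the second-to-last term with the last: xx·vv = xxvv, vv·xxvv = vvxxvv, …
Continuing: xxvv · vvxxvv gives term 5.

xxvvvvxxvv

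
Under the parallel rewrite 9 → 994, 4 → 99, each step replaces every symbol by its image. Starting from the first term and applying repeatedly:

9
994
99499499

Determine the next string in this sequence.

Expanding 99499499: 9→994, 9→994, 4→99, 9→994, 9→994, 4→99, 9→994, 9→994. Concatenated: 994 994 99 994 994 99 994 994.

9949949999499499994994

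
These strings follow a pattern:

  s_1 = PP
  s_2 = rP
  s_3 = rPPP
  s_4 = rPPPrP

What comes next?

From term 3 onward, concatenate the last term with the second-to-last: rP·PP = rPPP, rPPP·rP = rPPPrP, …
The next term joins rPPPrP and rPPP.

rPPPrPrPPP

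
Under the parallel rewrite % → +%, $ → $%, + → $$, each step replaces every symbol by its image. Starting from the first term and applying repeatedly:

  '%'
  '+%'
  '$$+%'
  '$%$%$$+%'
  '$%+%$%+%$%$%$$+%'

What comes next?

Applying the rule to each of the 16 symbols of $%+%$%+%$%$%$$+% gives the pieces $% +% $$ +% $% +% $$ +% $% +% $% +% $% $% $$ +%, which concatenate to the answer.

$%+%$$+%$%+%$$+%$%+%$%+%$%$%$$+%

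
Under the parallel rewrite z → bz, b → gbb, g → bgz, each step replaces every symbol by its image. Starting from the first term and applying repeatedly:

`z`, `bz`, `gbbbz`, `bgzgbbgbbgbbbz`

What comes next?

Applying the rule to each of the 14 symbols of bgzgbbgbbgbbbz gives the pieces gbb bgz bz bgz gbb gbb bgz gbb gbb bgz gbb gbb gbb bz, which concatenate to the answer.

gbbbgzbzbgzgbbgbbbgzgbbgbbbgzgbbgbbgbbbz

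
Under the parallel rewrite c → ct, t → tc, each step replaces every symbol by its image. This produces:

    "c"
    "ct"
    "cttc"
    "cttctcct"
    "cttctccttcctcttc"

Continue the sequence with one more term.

cttctccttcctcttctcctcttccttctcct

Applying the rule to each of the 16 symbols of cttctccttcctcttc gives the pieces ct tc tc ct tc ct ct tc tc ct ct tc ct tc tc ct, which concatenate to the answer.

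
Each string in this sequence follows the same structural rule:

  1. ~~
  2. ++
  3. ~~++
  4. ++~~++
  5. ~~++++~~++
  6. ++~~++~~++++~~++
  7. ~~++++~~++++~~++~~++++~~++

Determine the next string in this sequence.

From term 3 onward, concatenate the second-to-last term with the last: ~~·++ = ~~++, ++·~~++ = ++~~++, …
Continuing: ++~~++~~++++~~++ · ~~++++~~++++~~++~~++++~~++ gives term 8.

++~~++~~++++~~++~~++++~~++++~~++~~++++~~++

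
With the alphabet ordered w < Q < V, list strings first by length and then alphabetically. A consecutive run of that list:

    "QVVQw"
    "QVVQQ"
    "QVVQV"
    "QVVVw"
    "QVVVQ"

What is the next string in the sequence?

The successor of QVVVQ increments the rightmost position that isn't already V and resets every position after it to w.

QVVVV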